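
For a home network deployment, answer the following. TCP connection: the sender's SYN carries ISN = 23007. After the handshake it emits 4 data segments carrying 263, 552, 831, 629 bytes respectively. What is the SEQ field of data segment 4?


The SYN occupies sequence number ISN = 23007, so the first data byte is ISN + 1 = 23008.
SEQ of data segment i = (ISN + 1) + sum of payload sizes of segments 1..i-1.
Segment 1: SEQ = 23008, payload = 263 bytes
Segment 2: SEQ = 23271, payload = 552 bytes
Segment 3: SEQ = 23823, payload = 831 bytes
Segment 4: SEQ = 24654, payload = 629 bytes
SEQ of segment 4 = 23008 + 263 + 552 + 831 = 24654

24654


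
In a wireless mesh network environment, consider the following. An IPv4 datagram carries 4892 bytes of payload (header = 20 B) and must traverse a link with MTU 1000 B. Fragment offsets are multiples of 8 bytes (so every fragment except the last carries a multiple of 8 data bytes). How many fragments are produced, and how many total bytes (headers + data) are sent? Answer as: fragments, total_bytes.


Max data per non-final fragment = floor((MTU - header)/8)*8 = floor((1000 - 20)/8)*8 = floor(980/8)*8 = 976 B
Final fragment needs no 8-byte alignment: it can carry up to MTU - header = 980 B
Non-final fragments needed = ceil((payload - 980) / 976) = ceil(3912/976) = ceil(4.0082) = 5
Number of fragments = 5 + 1 = 6
Fragment sizes (data): 5 * 976 B + 12 B (last, 12 <= 980 OK)
Total bytes sent = payload + n_frags * header = 4892 + 6*20 = 4892 + 120 = 5012 B

6, 5012


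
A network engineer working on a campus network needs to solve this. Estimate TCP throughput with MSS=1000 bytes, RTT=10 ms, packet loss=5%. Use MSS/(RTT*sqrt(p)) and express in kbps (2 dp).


Given: MSS = 1000 bytes, RTT = 10 ms, loss = 5%
RTT in seconds = 10 / 1000 = 0.01
Loss rate = 5% = 0.05
sqrt(loss) = sqrt(0.05) = 0.223606797750
Throughput (bytes/s) = 1000 / (0.01 * 0.223606797750) = 447213.5955
Throughput (kbps) = 447213.5955 * 8 / 1000 = 3577.708764 -> 3577.71 kbps (2 dp)

3577.71


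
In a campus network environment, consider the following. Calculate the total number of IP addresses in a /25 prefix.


Given: CIDR prefix /25
Host bits = 32 - 25 = 7
Total addresses = 2^7 = 128

128


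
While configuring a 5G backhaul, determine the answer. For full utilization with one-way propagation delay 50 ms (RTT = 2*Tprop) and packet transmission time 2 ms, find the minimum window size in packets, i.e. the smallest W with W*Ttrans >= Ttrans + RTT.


Given: Ttrans = 2 ms, RTT = 100 ms (= 2 * Tprop, Tprop = 50 ms)
Time until first ACK returns = Ttrans + RTT = 2 + 100 = 102 ms
Need W * Ttrans >= Ttrans + RTT  ->  W >= (Ttrans + RTT) / Ttrans
(Ttrans + RTT) / Ttrans = 102 / 2 = 51
W_min = ceil(51) = 51

51


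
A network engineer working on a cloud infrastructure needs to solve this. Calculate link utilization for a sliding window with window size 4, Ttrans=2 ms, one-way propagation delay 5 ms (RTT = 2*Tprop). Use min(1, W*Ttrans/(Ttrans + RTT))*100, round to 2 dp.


Given: W = 4, Ttrans = 2 ms, RTT = 10 ms (= 2 * Tprop, Tprop = 5 ms)
Cycle time = Ttrans + RTT = 2 + 10 = 12 ms (first packet sent until its ACK returns)
W * Ttrans = 4 * 2 = 8 ms of sending per cycle
W * Ttrans / (Ttrans + RTT) = 8 / 12 = 0.666667
U = min(1, 0.666667) = 0.666667
U% = 66.67%

66.67


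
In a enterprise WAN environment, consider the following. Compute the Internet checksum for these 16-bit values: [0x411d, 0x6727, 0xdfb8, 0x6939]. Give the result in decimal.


Given words: [0x411d, 0x6727, 0xdfb8, 0x6939]
Step 1: Sum all words
Raw sum = 16669 + 26407 + 57272 + 26937 = 127285
Step 2: Fold carry: (61749 + 1) = 61750
One's complement = ~61750 & 0xFFFF = 3785

3785


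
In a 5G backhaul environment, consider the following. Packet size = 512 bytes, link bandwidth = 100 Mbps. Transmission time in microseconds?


Given: packet = 512 bytes, bandwidth = 100 Mbps
Packet in bits = 512 * 8 = 4096 bits
Bandwidth = 100 * 10^6 = 100000000 bps
Time = 4096 / 100000000 seconds
Time in us = 4096 * 10^6 / 100000000 = 40.96

40.96


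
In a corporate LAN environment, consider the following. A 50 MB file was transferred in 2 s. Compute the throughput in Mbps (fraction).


Given: file = 50 MB, time = 2 s
File in Mb = 50 * 8 = 400 Mb
Throughput = 400 / 2 Mbps
Throughput = 200 Mbps

200


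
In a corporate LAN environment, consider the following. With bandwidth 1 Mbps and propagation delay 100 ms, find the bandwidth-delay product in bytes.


Given: bandwidth = 1 Mbps, delay = 100 ms
BDP in bits = 1 * 10^6 * 100 / 1000
BDP in bits = 100000
BDP in bytes = 100000 / 8 = 12500

12500


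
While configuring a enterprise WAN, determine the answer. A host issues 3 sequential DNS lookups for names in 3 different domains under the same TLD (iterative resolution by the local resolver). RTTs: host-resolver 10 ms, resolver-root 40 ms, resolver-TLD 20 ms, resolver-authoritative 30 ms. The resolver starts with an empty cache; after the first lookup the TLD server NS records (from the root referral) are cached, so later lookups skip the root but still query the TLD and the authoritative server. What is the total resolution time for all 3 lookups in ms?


Lookup 1 (cold cache): local + root + TLD + auth = 10 + 40 + 20 + 30 = 100 ms
Lookups 2..3 (TLD NS cached -> skip root; new domain -> still ask TLD and auth): local + TLD + auth = 10 + 20 + 30 = 60 ms each
Remaining 2 lookups: 2 * 60 = 120 ms
Total = 100 + 120 = 220 ms

220


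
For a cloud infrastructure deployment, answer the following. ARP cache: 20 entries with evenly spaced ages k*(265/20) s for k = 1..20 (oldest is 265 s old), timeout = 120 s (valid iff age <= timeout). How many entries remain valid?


Ages are k * 265/20 s for k = 1..20 (spacing = 13.2500 s).
Entry k is valid iff k * 265/20 <= 120 iff k <= 20 * 120 / 265 = 9.0566
n_valid = floor(9.0566) = 9
(n_stale = 20 - 9 = 11)

9


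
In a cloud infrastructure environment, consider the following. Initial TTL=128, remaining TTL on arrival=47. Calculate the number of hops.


Given: initial TTL = 128, received TTL = 47
Hops = initial TTL - received TTL
Hops = 128 - 47 = 81

81


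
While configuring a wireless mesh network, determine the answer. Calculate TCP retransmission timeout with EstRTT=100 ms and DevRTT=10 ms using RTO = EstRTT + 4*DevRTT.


Given: EstRTT = 100 ms, DevRTT = 10 ms
Timeout = EstRTT + 4 * DevRTT
4 * DevRTT = 4 * 10 = 40
Timeout = 100 + 40 = 140 ms

140


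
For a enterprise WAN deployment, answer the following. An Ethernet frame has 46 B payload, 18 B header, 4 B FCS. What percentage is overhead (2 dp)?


Given: payload = 46 B, header = 18 B, trailer = 4 B
Overhead bytes = header + trailer = 18 + 4 = 22
Total frame = payload + overhead = 46 + 22 = 68
Overhead % = 22 / 68 * 100 = 32.3529% -> 32.35% (2 dp)

32.35


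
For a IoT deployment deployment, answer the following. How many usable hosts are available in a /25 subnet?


Given: subnet mask /25
Host bits = 32 - 25 = 7
Total addresses = 2^7 = 128
Usable hosts = 128 - 2 (network + broadcast) = 126

126


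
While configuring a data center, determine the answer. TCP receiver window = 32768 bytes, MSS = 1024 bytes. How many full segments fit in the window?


Given: RWND = 32768 bytes, MSS = 1024 bytes
Full segments = floor(RWND / MSS)
Full segments = floor(32768 / 1024)
Full segments = floor(32.0) = 32

32


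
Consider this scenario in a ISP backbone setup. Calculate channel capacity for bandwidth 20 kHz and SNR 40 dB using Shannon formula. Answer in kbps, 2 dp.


Given: B = 20 kHz, SNR = 40 dB
SNR linear = 10^(40/10) = 10000
1 + SNR = 10001
log2(10001) = 13.2878566418
C = 20 * 1000 * 13.2878566418 = 265757.1328 bps
C = 265.757133 kbps -> 265.76 kbps (2 dp)

265.76


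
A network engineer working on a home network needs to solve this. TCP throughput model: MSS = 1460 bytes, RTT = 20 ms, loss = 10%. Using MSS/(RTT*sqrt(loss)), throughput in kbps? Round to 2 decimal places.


Given: MSS = 1460 bytes, RTT = 20 ms, loss = 10%
RTT in seconds = 20 / 1000 = 0.02
Loss rate = 10% = 0.1
sqrt(loss) = sqrt(0.1) = 0.316227766017
Throughput (bytes/s) = 1460 / (0.02 * 0.316227766017) = 230846.2692
Throughput (kbps) = 230846.2692 * 8 / 1000 = 1846.770154 -> 1846.77 kbps (2 dp)

1846.77


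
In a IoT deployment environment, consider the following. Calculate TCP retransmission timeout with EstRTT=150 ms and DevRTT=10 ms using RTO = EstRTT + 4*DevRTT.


Given: EstRTT = 150 ms, DevRTT = 10 ms
Timeout = EstRTT + 4 * DevRTT
4 * DevRTT = 4 * 10 = 40
Timeout = 150 + 40 = 190 ms

190


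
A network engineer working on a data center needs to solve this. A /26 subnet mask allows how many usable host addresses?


Given: subnet mask /26
Host bits = 32 - 26 = 6
Total addresses = 2^6 = 64
Usable hosts = 64 - 2 (network + broadcast) = 62

62


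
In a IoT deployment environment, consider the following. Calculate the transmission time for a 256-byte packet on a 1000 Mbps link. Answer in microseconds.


Given: packet = 256 bytes, bandwidth = 1000 Mbps
Packet in bits = 256 * 8 = 2048 bits
Bandwidth = 1000 * 10^6 = 1000000000 bps
Time = 2048 / 1000000000 seconds
Time in us = 2048 * 10^6 / 1000000000 = 2.048

2.048


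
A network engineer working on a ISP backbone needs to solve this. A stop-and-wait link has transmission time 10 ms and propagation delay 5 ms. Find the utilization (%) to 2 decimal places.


Given: Ttrans = 10 ms, Tprop = 5 ms
RTT = 2 * Tprop = 2 * 5 = 10 ms
U = Ttrans / (Ttrans + RTT)
U = 10 / (10 + 10)
U = 10 / 20 = 0.5
U% = 50.00%

50.00


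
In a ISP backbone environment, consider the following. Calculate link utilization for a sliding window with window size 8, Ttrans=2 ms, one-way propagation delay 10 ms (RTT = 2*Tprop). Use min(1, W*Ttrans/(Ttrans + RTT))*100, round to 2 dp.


Given: W = 8, Ttrans = 2 ms, RTT = 20 ms (= 2 * Tprop, Tprop = 10 ms)
Cycle time = Ttrans + RTT = 2 + 20 = 22 ms (first packet sent until its ACK returns)
W * Ttrans = 8 * 2 = 16 ms of sending per cycle
W * Ttrans / (Ttrans + RTT) = 16 / 22 = 0.727273
U = min(1, 0.727273) = 0.727273
U% = 72.73%

72.73


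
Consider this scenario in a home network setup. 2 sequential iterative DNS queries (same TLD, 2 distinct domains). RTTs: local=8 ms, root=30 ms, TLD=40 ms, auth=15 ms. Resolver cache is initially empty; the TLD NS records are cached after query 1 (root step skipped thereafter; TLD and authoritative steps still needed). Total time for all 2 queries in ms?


Lookup 1 (cold cache): local + root + TLD + auth = 8 + 30 + 40 + 15 = 93 ms
Lookups 2..2 (TLD NS cached -> skip root; new domain -> still ask TLD and auth): local + TLD + auth = 8 + 40 + 15 = 63 ms each
Remaining 1 lookups: 1 * 63 = 63 ms
Total = 93 + 63 = 156 ms

156


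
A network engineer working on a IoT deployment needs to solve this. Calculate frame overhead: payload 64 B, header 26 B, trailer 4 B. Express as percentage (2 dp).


Given: payload = 64 B, header = 26 B, trailer = 4 B
Overhead bytes = header + trailer = 26 + 4 = 30
Total frame = payload + overhead = 64 + 30 = 94
Overhead % = 30 / 94 * 100 = 31.9149% -> 31.91% (2 dp)

31.91


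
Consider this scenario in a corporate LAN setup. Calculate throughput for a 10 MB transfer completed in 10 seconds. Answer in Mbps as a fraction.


Given: file = 10 MB, time = 10 s
File in Mb = 10 * 8 = 80 Mb
Throughput = 80 / 10 Mbps
Throughput = 8 Mbps

8


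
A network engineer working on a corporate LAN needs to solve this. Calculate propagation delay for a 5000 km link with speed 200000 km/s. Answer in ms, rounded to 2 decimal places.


Given: distance = 5000 km, speed = 200000 km/s
Delay = distance / speed = 5000 / 200000 seconds
Delay in ms = 5000 * 1000 / 200000
Delay = 25.0000 ms
Rounded to 2 dp = 25.00 ms

25.00


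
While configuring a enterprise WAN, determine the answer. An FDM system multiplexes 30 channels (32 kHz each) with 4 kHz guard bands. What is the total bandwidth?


Given: 30 channels, 32 kHz each, guard = 4 kHz
Channel bandwidth = 30 * 32 = 960 kHz
Guard bands = 29 gaps * 4 kHz = 116 kHz
Total = 960 + 116 = 1076 kHz

1076


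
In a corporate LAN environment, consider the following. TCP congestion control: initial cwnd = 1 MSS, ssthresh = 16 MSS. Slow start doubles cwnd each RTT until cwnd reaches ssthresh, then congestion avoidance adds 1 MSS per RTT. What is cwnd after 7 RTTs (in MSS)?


RTT 0: cwnd = 1 MSS (initial)
RTT 1: cwnd = 2 MSS (slow start, doubled)
RTT 2: cwnd = 4 MSS (slow start, doubled)
RTT 3: cwnd = 8 MSS (slow start, doubled)
RTT 4: cwnd = 16 MSS (slow start, doubled)
RTT 5: cwnd = 17 MSS (congestion avoidance, +1)
RTT 6: cwnd = 18 MSS (congestion avoidance, +1)
RTT 7: cwnd = 19 MSS (congestion avoidance, +1)

19


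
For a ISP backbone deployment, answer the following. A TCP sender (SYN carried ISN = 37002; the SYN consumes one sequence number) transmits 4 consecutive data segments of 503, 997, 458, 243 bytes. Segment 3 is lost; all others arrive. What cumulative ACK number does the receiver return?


SYN uses sequence number 37002; first data byte = ISN + 1 = 37003.
Segment 1: SEQ = 37003, len = 503 B, covers [37003, 37505]
Segment 2: SEQ = 37506, len = 997 B, covers [37506, 38502]
Segment 3: SEQ = 38503, len = 458 B, covers [38503, 38960] [LOST]
Segment 4: SEQ = 38961, len = 243 B, covers [38961, 39203]
In-order data received: bytes [37003, 38502] (segments 1..2).
Segment 3 missing -> gap begins at byte 38503; later segments buffered out of order.
Cumulative ACK = next expected in-order byte = 37003 + 503 + 997 = 38503

38503


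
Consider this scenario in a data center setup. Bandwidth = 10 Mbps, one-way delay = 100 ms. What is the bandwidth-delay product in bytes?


Given: bandwidth = 10 Mbps, delay = 100 ms
BDP in bits = 10 * 10^6 * 100 / 1000
BDP in bits = 1000000
BDP in bytes = 1000000 / 8 = 125000

125000


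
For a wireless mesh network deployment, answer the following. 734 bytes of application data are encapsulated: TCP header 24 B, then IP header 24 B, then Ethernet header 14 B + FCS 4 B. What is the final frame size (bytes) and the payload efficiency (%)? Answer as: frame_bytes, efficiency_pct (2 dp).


TCP segment = 734 + 24 = 758 B
IP packet = 758 + 24 = 782 B
Ethernet frame = 782 + 14 + 4 = 800 B
Efficiency = app / frame = 734 / 800 = 0.917500 = 91.7500% -> 91.75% (2 dp)

800, 91.75


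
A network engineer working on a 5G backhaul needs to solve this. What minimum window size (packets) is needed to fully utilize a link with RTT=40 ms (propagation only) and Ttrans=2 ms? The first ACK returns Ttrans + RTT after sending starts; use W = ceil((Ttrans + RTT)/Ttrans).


Given: Ttrans = 2 ms, RTT = 40 ms (= 2 * Tprop, Tprop = 20 ms)
Time until first ACK returns = Ttrans + RTT = 2 + 40 = 42 ms
Need W * Ttrans >= Ttrans + RTT  ->  W >= (Ttrans + RTT) / Ttrans
(Ttrans + RTT) / Ttrans = 42 / 2 = 21
W_min = ceil(21) = 21

21


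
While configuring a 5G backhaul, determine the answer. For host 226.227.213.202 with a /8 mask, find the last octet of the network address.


Given: IP = 226.227.213.202, prefix = /8
Subnet mask = 255.0.0.0
Last octet of IP: 202
Last octet of mask: 0
Network last octet = 202 AND 0 = 0

0


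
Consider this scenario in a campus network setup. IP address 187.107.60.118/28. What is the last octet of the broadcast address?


Given: IP = 187.107.60.118, prefix = /28
Host bits = 32 - 28 = 4
Network last octet = 118 AND mask = 112
Host part size = 2^4 - 1 = 15
Broadcast last octet = 112 OR 15 = 127

127


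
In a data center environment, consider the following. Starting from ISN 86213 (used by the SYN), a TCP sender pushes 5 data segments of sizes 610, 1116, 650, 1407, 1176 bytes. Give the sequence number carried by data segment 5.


The SYN occupies sequence number ISN = 86213, so the first data byte is ISN + 1 = 86214.
SEQ of data segment i = (ISN + 1) + sum of payload sizes of segments 1..i-1.
Segment 1: SEQ = 86214, payload = 610 bytes
Segment 2: SEQ = 86824, payload = 1116 bytes
Segment 3: SEQ = 87940, payload = 650 bytes
Segment 4: SEQ = 88590, payload = 1407 bytes
Segment 5: SEQ = 89997, payload = 1176 bytes
SEQ of segment 5 = 86214 + 610 + 1116 + 650 + 1407 = 89997

89997


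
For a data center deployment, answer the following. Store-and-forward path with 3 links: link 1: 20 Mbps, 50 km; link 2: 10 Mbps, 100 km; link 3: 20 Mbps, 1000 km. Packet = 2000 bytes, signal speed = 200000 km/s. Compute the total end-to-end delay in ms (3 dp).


Packet = 2000 bytes = 16000 bits. Store-and-forward: sum (t_trans + t_prop) per link.
Link 1: t_trans = 16000/(20*10^6) s = 0.8000 ms; t_prop = 50/200000 s = 0.2500 ms; subtotal = 1.0500 ms
Link 2: t_trans = 16000/(10*10^6) s = 1.6000 ms; t_prop = 100/200000 s = 0.5000 ms; subtotal = 2.1000 ms
Link 3: t_trans = 16000/(20*10^6) s = 0.8000 ms; t_prop = 1000/200000 s = 5.0000 ms; subtotal = 5.8000 ms
End-to-end = 1.0500 + 2.1000 + 5.8000 = 8.9500 ms -> 8.950 ms (3 dp)

8.950


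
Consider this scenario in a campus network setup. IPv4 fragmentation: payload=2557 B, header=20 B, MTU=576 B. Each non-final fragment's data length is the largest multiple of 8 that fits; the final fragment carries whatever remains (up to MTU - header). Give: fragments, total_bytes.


Max data per non-final fragment = floor((MTU - header)/8)*8 = floor((576 - 20)/8)*8 = floor(556/8)*8 = 552 B
Final fragment needs no 8-byte alignment: it can carry up to MTU - header = 556 B
Non-final fragments needed = ceil((payload - 556) / 552) = ceil(2001/552) = ceil(3.6250) = 4
Number of fragments = 4 + 1 = 5
Fragment sizes (data): 4 * 552 B + 349 B (last, 349 <= 556 OK)
Total bytes sent = payload + n_frags * header = 2557 + 5*20 = 2557 + 100 = 2657 B

5, 2657


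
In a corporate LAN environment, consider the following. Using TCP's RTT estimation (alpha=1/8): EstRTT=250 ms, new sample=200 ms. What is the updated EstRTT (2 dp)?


Given: EstRTT = 250 ms, SampleRTT = 200 ms, alpha = 1/8
New EstRTT = (1 - alpha) * EstRTT + alpha * SampleRTT
(7/8) * 250 = 218.75
(1/8) * 200 = 25
New EstRTT = 218.75 + 25 = 243.75 ms -> 243.75 ms (2 dp)

243.75


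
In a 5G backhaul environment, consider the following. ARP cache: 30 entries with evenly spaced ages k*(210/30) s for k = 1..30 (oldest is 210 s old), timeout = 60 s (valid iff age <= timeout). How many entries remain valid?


Ages are k * 210/30 s for k = 1..30 (spacing = 7.0000 s).
Entry k is valid iff k * 210/30 <= 60 iff k <= 30 * 60 / 210 = 8.5714
n_valid = floor(8.5714) = 8
(n_stale = 30 - 8 = 22)

8


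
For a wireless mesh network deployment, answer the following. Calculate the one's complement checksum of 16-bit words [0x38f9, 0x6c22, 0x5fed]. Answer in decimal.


Given words: [0x38f9, 0x6c22, 0x5fed]
Step 1: Sum all words
Raw sum = 14585 + 27682 + 24557 = 66824
Step 2: Fold carry: (1288 + 1) = 1289
One's complement = ~1289 & 0xFFFF = 64246

64246


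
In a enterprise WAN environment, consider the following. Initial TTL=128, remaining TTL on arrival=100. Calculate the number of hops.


Given: initial TTL = 128, received TTL = 100
Hops = initial TTL - received TTL
Hops = 128 - 100 = 28

28


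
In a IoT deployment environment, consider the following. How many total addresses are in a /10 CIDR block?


Given: CIDR prefix /10
Host bits = 32 - 10 = 22
Total addresses = 2^22 = 4194304

4194304


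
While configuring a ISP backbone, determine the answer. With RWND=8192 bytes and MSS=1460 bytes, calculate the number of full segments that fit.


Given: RWND = 8192 bytes, MSS = 1460 bytes
Full segments = floor(RWND / MSS)
Full segments = floor(8192 / 1460)
Full segments = floor(5.611) = 5

5


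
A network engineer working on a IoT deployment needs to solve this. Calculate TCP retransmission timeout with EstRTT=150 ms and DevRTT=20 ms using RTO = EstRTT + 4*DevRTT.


Given: EstRTT = 150 ms, DevRTT = 20 ms
Timeout = EstRTT + 4 * DevRTT
4 * DevRTT = 4 * 20 = 80
Timeout = 150 + 80 = 230 ms

230


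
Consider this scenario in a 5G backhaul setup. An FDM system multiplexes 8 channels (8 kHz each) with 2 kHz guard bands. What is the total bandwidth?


Given: 8 channels, 8 kHz each, guard = 2 kHz
Channel bandwidth = 8 * 8 = 64 kHz
Guard bands = 7 gaps * 2 kHz = 14 kHz
Total = 64 + 14 = 78 kHz

78


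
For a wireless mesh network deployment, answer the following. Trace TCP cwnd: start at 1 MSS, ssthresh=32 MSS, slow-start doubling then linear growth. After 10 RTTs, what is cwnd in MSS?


RTT 0: cwnd = 1 MSS (initial)
RTT 1: cwnd = 2 MSS (slow start, doubled)
RTT 2: cwnd = 4 MSS (slow start, doubled)
RTT 3: cwnd = 8 MSS (slow start, doubled)
RTT 4: cwnd = 16 MSS (slow start, doubled)
RTT 5: cwnd = 32 MSS (slow start, doubled)
RTT 6: cwnd = 33 MSS (congestion avoidance, +1)
RTT 7: cwnd = 34 MSS (congestion avoidance, +1)
RTT 8: cwnd = 35 MSS (congestion avoidance, +1)
RTT 9: cwnd = 36 MSS (congestion avoidance, +1)
RTT 10: cwnd = 37 MSS (congestion avoidance, +1)

37


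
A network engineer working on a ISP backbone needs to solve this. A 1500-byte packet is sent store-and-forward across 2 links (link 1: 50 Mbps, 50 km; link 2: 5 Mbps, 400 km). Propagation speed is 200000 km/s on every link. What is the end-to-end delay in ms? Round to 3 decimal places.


Packet = 1500 bytes = 12000 bits. Store-and-forward: sum (t_trans + t_prop) per link.
Link 1: t_trans = 12000/(50*10^6) s = 0.2400 ms; t_prop = 50/200000 s = 0.2500 ms; subtotal = 0.4900 ms
Link 2: t_trans = 12000/(5*10^6) s = 2.4000 ms; t_prop = 400/200000 s = 2.0000 ms; subtotal = 4.4000 ms
End-to-end = 0.4900 + 4.4000 = 4.8900 ms -> 4.890 ms (3 dp)

4.890


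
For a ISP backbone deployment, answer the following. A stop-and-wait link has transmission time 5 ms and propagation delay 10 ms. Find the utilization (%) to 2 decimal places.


Given: Ttrans = 5 ms, Tprop = 10 ms
RTT = 2 * Tprop = 2 * 10 = 20 ms
U = Ttrans / (Ttrans + RTT)
U = 5 / (5 + 20)
U = 5 / 25 = 0.2
U% = 20.00%

20.00


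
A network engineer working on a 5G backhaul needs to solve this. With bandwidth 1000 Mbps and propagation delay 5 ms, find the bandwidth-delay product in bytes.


Given: bandwidth = 1000 Mbps, delay = 5 ms
BDP in bits = 1000 * 10^6 * 5 / 1000
BDP in bits = 5000000
BDP in bytes = 5000000 / 8 = 625000

625000


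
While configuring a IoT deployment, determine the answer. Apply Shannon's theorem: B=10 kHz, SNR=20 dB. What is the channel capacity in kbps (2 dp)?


Given: B = 10 kHz, SNR = 20 dB
SNR linear = 10^(20/10) = 100
1 + SNR = 101
log2(101) = 6.6582114828
C = 10 * 1000 * 6.6582114828 = 66582.1148 bps
C = 66.582115 kbps -> 66.58 kbps (2 dp)

66.58


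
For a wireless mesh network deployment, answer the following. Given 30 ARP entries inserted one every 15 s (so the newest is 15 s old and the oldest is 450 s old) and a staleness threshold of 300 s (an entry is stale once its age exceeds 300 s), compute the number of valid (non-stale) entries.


Ages are k * 450/30 s for k = 1..30 (spacing = 15.0000 s).
Entry k is valid iff k * 450/30 <= 300 iff k <= 30 * 300 / 450 = 20.0000
n_valid = floor(20.0000) = 20
(n_stale = 30 - 20 = 10)

20


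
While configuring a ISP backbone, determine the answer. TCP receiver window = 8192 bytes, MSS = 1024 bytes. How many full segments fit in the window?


Given: RWND = 8192 bytes, MSS = 1024 bytes
Full segments = floor(RWND / MSS)
Full segments = floor(8192 / 1024)
Full segments = floor(8.0) = 8

8


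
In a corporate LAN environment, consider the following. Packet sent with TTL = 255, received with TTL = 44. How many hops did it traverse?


Given: initial TTL = 255, received TTL = 44
Hops = initial TTL - received TTL
Hops = 255 - 44 = 211

211


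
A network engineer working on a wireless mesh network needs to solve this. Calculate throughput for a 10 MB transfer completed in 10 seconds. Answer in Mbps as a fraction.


Given: file = 10 MB, time = 10 s
File in Mb = 10 * 8 = 80 Mb
Throughput = 80 / 10 Mbps
Throughput = 8 Mbps

8


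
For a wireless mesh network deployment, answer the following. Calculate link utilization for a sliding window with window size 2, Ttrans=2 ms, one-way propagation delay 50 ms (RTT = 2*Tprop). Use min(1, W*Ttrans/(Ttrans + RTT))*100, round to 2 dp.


Given: W = 2, Ttrans = 2 ms, RTT = 100 ms (= 2 * Tprop, Tprop = 50 ms)
Cycle time = Ttrans + RTT = 2 + 100 = 102 ms (first packet sent until its ACK returns)
W * Ttrans = 2 * 2 = 4 ms of sending per cycle
W * Ttrans / (Ttrans + RTT) = 4 / 102 = 0.039216
U = min(1, 0.039216) = 0.039216
U% = 3.92%

3.92


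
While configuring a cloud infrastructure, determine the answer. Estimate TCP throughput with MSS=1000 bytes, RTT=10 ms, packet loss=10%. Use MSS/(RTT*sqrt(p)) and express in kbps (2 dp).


Given: MSS = 1000 bytes, RTT = 10 ms, loss = 10%
RTT in seconds = 10 / 1000 = 0.01
Loss rate = 10% = 0.1
sqrt(loss) = sqrt(0.1) = 0.316227766017
Throughput (bytes/s) = 1000 / (0.01 * 0.316227766017) = 316227.7660
Throughput (kbps) = 316227.7660 * 8 / 1000 = 2529.822128 -> 2529.82 kbps (2 dp)

2529.82


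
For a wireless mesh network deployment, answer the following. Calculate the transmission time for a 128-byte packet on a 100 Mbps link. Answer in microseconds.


Given: packet = 128 bytes, bandwidth = 100 Mbps
Packet in bits = 128 * 8 = 1024 bits
Bandwidth = 100 * 10^6 = 100000000 bps
Time = 1024 / 100000000 seconds
Time in us = 1024 * 10^6 / 100000000 = 10.24

10.24


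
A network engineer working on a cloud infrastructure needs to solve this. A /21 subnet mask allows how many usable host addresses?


Given: subnet mask /21
Host bits = 32 - 21 = 11
Total addresses = 2^11 = 2048
Usable hosts = 2048 - 2 (network + broadcast) = 2046

2046


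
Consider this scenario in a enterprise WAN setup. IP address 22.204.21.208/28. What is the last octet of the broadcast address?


Given: IP = 22.204.21.208, prefix = /28
Host bits = 32 - 28 = 4
Network last octet = 208 AND mask = 208
Host part size = 2^4 - 1 = 15
Broadcast last octet = 208 OR 15 = 223

223


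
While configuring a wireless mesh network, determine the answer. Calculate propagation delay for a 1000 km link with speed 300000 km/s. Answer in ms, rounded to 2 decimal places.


Given: distance = 1000 km, speed = 300000 km/s
Delay = distance / speed = 1000 / 300000 seconds
Delay in ms = 1000 * 1000 / 300000
Delay = 3.3333 ms
Rounded to 2 dp = 3.33 ms

3.33


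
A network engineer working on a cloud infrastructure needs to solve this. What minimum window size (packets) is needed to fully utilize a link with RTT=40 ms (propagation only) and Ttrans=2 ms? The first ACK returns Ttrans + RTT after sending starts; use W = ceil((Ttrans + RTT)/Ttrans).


Given: Ttrans = 2 ms, RTT = 40 ms (= 2 * Tprop, Tprop = 20 ms)
Time until first ACK returns = Ttrans + RTT = 2 + 40 = 42 ms
Need W * Ttrans >= Ttrans + RTT  ->  W >= (Ttrans + RTT) / Ttrans
(Ttrans + RTT) / Ttrans = 42 / 2 = 21
W_min = ceil(21) = 21

21


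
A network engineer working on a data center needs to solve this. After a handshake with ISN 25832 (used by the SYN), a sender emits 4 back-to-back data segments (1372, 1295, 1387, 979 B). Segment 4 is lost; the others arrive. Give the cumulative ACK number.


SYN uses sequence number 25832; first data byte = ISN + 1 = 25833.
Segment 1: SEQ = 25833, len = 1372 B, covers [25833, 27204]
Segment 2: SEQ = 27205, len = 1295 B, covers [27205, 28499]
Segment 3: SEQ = 28500, len = 1387 B, covers [28500, 29886]
Segment 4: SEQ = 29887, len = 979 B, covers [29887, 30865] [LOST]
In-order data received: bytes [25833, 29886] (segments 1..3).
Segment 4 missing -> gap begins at byte 29887.
Cumulative ACK = next expected in-order byte = 25833 + 1372 + 1295 + 1387 = 29887

29887


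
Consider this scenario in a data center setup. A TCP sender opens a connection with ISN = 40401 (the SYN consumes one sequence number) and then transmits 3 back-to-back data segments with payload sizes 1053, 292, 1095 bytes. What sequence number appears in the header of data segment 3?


The SYN occupies sequence number ISN = 40401, so the first data byte is ISN + 1 = 40402.
SEQ of data segment i = (ISN + 1) + sum of payload sizes of segments 1..i-1.
Segment 1: SEQ = 40402, payload = 1053 bytes
Segment 2: SEQ = 41455, payload = 292 bytes
Segment 3: SEQ = 41747, payload = 1095 bytes
SEQ of segment 3 = 40402 + 1053 + 292 = 41747

41747


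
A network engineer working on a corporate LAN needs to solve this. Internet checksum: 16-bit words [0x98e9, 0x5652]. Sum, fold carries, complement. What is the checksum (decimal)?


Given words: [0x98e9, 0x5652]
Step 1: Sum all words
Raw sum = 39145 + 22098 = 61243
One's complement = ~61243 & 0xFFFF = 4292

4292


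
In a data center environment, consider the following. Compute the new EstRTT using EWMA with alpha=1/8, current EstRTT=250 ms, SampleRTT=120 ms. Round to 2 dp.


Given: EstRTT = 250 ms, SampleRTT = 120 ms, alpha = 1/8
New EstRTT = (1 - alpha) * EstRTT + alpha * SampleRTT
(7/8) * 250 = 218.75
(1/8) * 120 = 15
New EstRTT = 218.75 + 15 = 233.75 ms -> 233.75 ms (2 dp)

233.75


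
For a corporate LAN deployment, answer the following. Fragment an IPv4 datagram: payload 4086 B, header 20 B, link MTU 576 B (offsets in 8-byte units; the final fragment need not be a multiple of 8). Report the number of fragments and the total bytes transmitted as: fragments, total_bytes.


Max data per non-final fragment = floor((MTU - header)/8)*8 = floor((576 - 20)/8)*8 = floor(556/8)*8 = 552 B
Final fragment needs no 8-byte alignment: it can carry up to MTU - header = 556 B
Non-final fragments needed = ceil((payload - 556) / 552) = ceil(3530/552) = ceil(6.3949) = 7
Number of fragments = 7 + 1 = 8
Fragment sizes (data): 7 * 552 B + 222 B (last, 222 <= 556 OK)
Total bytes sent = payload + n_frags * header = 4086 + 8*20 = 4086 + 160 = 4246 B

8, 4246


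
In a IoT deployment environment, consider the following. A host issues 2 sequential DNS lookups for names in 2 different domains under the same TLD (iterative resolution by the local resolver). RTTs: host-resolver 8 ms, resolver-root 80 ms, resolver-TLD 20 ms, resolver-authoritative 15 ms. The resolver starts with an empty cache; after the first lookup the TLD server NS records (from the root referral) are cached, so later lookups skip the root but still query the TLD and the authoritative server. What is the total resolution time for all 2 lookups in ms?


Lookup 1 (cold cache): local + root + TLD + auth = 8 + 80 + 20 + 15 = 123 ms
Lookups 2..2 (TLD NS cached -> skip root; new domain -> still ask TLD and auth): local + TLD + auth = 8 + 20 + 15 = 43 ms each
Remaining 1 lookups: 1 * 43 = 43 ms
Total = 123 + 43 = 166 ms

166


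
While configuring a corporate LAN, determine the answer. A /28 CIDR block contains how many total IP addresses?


Given: CIDR prefix /28
Host bits = 32 - 28 = 4
Total addresses = 2^4 = 16

16


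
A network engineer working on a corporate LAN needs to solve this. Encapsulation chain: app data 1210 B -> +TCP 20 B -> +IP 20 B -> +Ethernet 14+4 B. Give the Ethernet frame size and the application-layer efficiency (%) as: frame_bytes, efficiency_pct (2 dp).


TCP segment = 1210 + 20 = 1230 B
IP packet = 1230 + 20 = 1250 B
Ethernet frame = 1250 + 14 + 4 = 1268 B
Efficiency = app / frame = 1210 / 1268 = 0.954259 = 95.4259% -> 95.43% (2 dp)

1268, 95.43


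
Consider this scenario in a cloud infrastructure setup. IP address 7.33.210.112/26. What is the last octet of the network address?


Given: IP = 7.33.210.112, prefix = /26
Subnet mask = 255.255.255.192
Last octet of IP: 112
Last octet of mask: 192
Network last octet = 112 AND 192 = 64

64


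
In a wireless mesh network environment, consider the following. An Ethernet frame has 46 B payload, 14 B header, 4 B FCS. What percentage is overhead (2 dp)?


Given: payload = 46 B, header = 14 B, trailer = 4 B
Overhead bytes = header + trailer = 14 + 4 = 18
Total frame = payload + overhead = 46 + 18 = 64
Overhead % = 18 / 64 * 100 = 28.1250% -> 28.13% (2 dp)

28.13


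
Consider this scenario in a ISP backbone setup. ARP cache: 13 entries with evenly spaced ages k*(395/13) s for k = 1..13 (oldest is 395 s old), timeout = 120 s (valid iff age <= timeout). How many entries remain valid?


Ages are k * 395/13 s for k = 1..13 (spacing = 30.3846 s).
Entry k is valid iff k * 395/13 <= 120 iff k <= 13 * 120 / 395 = 3.9494
n_valid = floor(3.9494) = 3
(n_stale = 13 - 3 = 10)

3


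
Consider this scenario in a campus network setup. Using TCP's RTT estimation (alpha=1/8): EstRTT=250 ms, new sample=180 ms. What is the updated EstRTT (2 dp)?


Given: EstRTT = 250 ms, SampleRTT = 180 ms, alpha = 1/8
New EstRTT = (1 - alpha) * EstRTT + alpha * SampleRTT
(7/8) * 250 = 218.75
(1/8) * 180 = 22.5
New EstRTT = 218.75 + 22.5 = 241.25 ms -> 241.25 ms (2 dp)

241.25


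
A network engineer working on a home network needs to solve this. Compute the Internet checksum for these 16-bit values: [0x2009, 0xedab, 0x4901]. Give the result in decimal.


Given words: [0x2009, 0xedab, 0x4901]
Step 1: Sum all words
Raw sum = 8201 + 60843 + 18689 = 87733
Step 2: Fold carry: (22197 + 1) = 22198
One's complement = ~22198 & 0xFFFF = 43337

43337


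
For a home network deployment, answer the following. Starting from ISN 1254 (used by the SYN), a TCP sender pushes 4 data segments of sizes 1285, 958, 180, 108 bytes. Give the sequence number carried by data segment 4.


The SYN occupies sequence number ISN = 1254, so the first data byte is ISN + 1 = 1255.
SEQ of data segment i = (ISN + 1) + sum of payload sizes of segments 1..i-1.
Segment 1: SEQ = 1255, payload = 1285 bytes
Segment 2: SEQ = 2540, payload = 958 bytes
Segment 3: SEQ = 3498, payload = 180 bytes
Segment 4: SEQ = 3678, payload = 108 bytes
SEQ of segment 4 = 1255 + 1285 + 958 + 180 = 3678

3678


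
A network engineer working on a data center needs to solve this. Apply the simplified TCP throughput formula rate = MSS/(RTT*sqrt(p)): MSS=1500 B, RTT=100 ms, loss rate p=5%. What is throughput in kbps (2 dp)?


Given: MSS = 1500 bytes, RTT = 100 ms, loss = 5%
RTT in seconds = 100 / 1000 = 0.1
Loss rate = 5% = 0.05
sqrt(loss) = sqrt(0.05) = 0.223606797750
Throughput (bytes/s) = 1500 / (0.1 * 0.223606797750) = 67082.0393
Throughput (kbps) = 67082.0393 * 8 / 1000 = 536.656315 -> 536.66 kbps (2 dp)

536.66


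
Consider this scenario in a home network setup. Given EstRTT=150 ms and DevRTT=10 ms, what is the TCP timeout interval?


Given: EstRTT = 150 ms, DevRTT = 10 ms
Timeout = EstRTT + 4 * DevRTT
4 * DevRTT = 4 * 10 = 40
Timeout = 150 + 40 = 190 ms

190


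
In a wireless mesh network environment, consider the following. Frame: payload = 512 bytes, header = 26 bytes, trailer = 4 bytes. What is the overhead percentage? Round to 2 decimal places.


Given: payload = 512 B, header = 26 B, trailer = 4 B
Overhead bytes = header + trailer = 26 + 4 = 30
Total frame = payload + overhead = 512 + 30 = 542
Overhead % = 30 / 542 * 100 = 5.5351% -> 5.54% (2 dp)

5.54


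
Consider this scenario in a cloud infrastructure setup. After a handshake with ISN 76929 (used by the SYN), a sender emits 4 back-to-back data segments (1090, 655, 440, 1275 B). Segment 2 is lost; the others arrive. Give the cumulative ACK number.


SYN uses sequence number 76929; first data byte = ISN + 1 = 76930.
Segment 1: SEQ = 76930, len = 1090 B, covers [76930, 78019]
Segment 2: SEQ = 78020, len = 655 B, covers [78020, 78674] [LOST]
Segment 3: SEQ = 78675, len = 440 B, covers [78675, 79114]
Segment 4: SEQ = 79115, len = 1275 B, covers [79115, 80389]
In-order data received: bytes [76930, 78019] (segments 1..1).
Segment 2 missing -> gap begins at byte 78020; later segments buffered out of order.
Cumulative ACK = next expected in-order byte = 76930 + 1090 = 78020

78020


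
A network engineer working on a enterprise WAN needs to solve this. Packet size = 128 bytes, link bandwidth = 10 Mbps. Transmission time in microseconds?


Given: packet = 128 bytes, bandwidth = 10 Mbps
Packet in bits = 128 * 8 = 1024 bits
Bandwidth = 10 * 10^6 = 10000000 bps
Time = 1024 / 10000000 seconds
Time in us = 1024 * 10^6 / 10000000 = 102.4

102.4


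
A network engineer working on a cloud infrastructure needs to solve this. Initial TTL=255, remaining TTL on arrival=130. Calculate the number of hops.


Given: initial TTL = 255, received TTL = 130
Hops = initial TTL - received TTL
Hops = 255 - 130 = 125

125


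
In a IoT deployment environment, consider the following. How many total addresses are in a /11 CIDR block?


Given: CIDR prefix /11
Host bits = 32 - 11 = 21
Total addresses = 2^21 = 2097152

2097152


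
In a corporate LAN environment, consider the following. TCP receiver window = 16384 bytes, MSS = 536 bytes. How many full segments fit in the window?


Given: RWND = 16384 bytes, MSS = 536 bytes
Full segments = floor(RWND / MSS)
Full segments = floor(16384 / 536)
Full segments = floor(30.5672) = 30

30


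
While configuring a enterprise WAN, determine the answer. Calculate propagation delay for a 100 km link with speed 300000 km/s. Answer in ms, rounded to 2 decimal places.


Given: distance = 100 km, speed = 300000 km/s
Delay = distance / speed = 100 / 300000 seconds
Delay in ms = 100 * 1000 / 300000
Delay = 0.3333 ms
Rounded to 2 dp = 0.33 ms

0.33


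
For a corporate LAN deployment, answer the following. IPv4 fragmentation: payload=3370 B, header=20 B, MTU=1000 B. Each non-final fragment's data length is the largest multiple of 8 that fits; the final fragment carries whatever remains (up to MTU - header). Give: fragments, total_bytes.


Max data per non-final fragment = floor((MTU - header)/8)*8 = floor((1000 - 20)/8)*8 = floor(980/8)*8 = 976 B
Final fragment needs no 8-byte alignment: it can carry up to MTU - header = 980 B
Non-final fragments needed = ceil((payload - 980) / 976) = ceil(2390/976) = ceil(2.4488) = 3
Number of fragments = 3 + 1 = 4
Fragment sizes (data): 3 * 976 B + 442 B (last, 442 <= 980 OK)
Total bytes sent = payload + n_frags * header = 3370 + 4*20 = 3370 + 80 = 3450 B

4, 3450


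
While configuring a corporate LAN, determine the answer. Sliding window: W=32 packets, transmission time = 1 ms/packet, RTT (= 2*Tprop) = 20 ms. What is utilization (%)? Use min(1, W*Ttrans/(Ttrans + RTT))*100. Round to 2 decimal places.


Given: W = 32, Ttrans = 1 ms, RTT = 20 ms (= 2 * Tprop, Tprop = 10 ms)
Cycle time = Ttrans + RTT = 1 + 20 = 21 ms (first packet sent until its ACK returns)
W * Ttrans = 32 * 1 = 32 ms of sending per cycle
W * Ttrans / (Ttrans + RTT) = 32 / 21 = 1.523810
U = min(1, 1.523810) = 1.000000
U% = 100.00%

100.00


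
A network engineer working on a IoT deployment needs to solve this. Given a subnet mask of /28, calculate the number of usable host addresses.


Given: subnet mask /28
Host bits = 32 - 28 = 4
Total addresses = 2^4 = 16
Usable hosts = 16 - 2 (network + broadcast) = 14

14


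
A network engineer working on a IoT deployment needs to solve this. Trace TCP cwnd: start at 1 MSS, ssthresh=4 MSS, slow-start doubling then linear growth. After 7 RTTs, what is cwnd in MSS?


RTT 0: cwnd = 1 MSS (initial)
RTT 1: cwnd = 2 MSS (slow start, doubled)
RTT 2: cwnd = 4 MSS (slow start, doubled)
RTT 3: cwnd = 5 MSS (congestion avoidance, +1)
RTT 4: cwnd = 6 MSS (congestion avoidance, +1)
RTT 5: cwnd = 7 MSS (congestion avoidance, +1)
RTT 6: cwnd = 8 MSS (congestion avoidance, +1)
RTT 7: cwnd = 9 MSS (congestion avoidance, +1)

9


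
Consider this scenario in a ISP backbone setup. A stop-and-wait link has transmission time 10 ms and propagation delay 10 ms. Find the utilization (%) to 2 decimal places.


Given: Ttrans = 10 ms, Tprop = 10 ms
RTT = 2 * Tprop = 2 * 10 = 20 ms
U = Ttrans / (Ttrans + RTT)
U = 10 / (10 + 20)
U = 10 / 30 = 0.333333
U% = 33.33%

33.33


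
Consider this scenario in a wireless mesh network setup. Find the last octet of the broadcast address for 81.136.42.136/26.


Given: IP = 81.136.42.136, prefix = /26
Host bits = 32 - 26 = 6
Network last octet = 136 AND mask = 128
Host part size = 2^6 - 1 = 63
Broadcast last octet = 128 OR 63 = 191

191
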